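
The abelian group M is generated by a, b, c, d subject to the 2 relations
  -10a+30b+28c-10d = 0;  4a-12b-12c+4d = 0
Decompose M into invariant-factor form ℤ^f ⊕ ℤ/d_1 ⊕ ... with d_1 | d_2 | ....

Answer: M ≅ ℤ^2 ⊕ ℤ/2 ⊕ ℤ/4

Derivation:
rank_ℚ(R)=2; free=4−2=2
SNF(R) diag = [2, 4] → torsion [2, 4]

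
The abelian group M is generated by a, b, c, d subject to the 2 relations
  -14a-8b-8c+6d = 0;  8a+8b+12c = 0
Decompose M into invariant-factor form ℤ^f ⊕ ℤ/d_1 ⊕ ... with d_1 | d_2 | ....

rank_ℚ(R)=2; free=4−2=2
SNF(R) diag = [2, 4] → torsion [2, 4]

Answer: M ≅ ℤ^2 ⊕ ℤ/2 ⊕ ℤ/4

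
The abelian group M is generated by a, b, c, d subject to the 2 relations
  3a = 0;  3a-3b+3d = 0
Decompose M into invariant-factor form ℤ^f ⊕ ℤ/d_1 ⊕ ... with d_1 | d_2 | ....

Answer: M ≅ ℤ^2 ⊕ ℤ/3 ⊕ ℤ/3

Derivation:
rank_ℚ(R)=2; free=4−2=2
SNF(R) diag = [3, 3] → torsion [3, 3]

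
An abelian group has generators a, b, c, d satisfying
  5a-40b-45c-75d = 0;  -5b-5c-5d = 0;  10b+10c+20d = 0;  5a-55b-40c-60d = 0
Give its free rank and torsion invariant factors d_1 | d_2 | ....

rank_ℚ(R)=4; free=4−4=0
SNF(R) diag = [5, 5, 10, 20] → torsion [5, 5, 10, 20]

Answer: M ≅ ℤ/5 ⊕ ℤ/5 ⊕ ℤ/10 ⊕ ℤ/20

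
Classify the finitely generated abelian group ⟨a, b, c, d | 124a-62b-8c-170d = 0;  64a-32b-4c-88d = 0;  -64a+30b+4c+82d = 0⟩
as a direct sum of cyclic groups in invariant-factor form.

Answer: M ≅ ℤ^1 ⊕ ℤ/2 ⊕ ℤ/4 ⊕ ℤ/4

Derivation:
rank_ℚ(R)=3; free=4−3=1
SNF(R) diag = [2, 4, 4] → torsion [2, 4, 4]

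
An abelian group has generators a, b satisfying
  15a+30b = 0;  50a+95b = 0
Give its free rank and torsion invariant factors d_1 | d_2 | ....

Answer: M ≅ ℤ/5 ⊕ ℤ/15

Derivation:
rank_ℚ(R)=2; free=2−2=0
SNF(R) diag = [5, 15] → torsion [5, 15]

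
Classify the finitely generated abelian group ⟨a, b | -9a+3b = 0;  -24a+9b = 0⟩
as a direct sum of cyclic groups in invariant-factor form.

rank_ℚ(R)=2; free=2−2=0
SNF(R) diag = [3, 3] → torsion [3, 3]

Answer: M ≅ ℤ/3 ⊕ ℤ/3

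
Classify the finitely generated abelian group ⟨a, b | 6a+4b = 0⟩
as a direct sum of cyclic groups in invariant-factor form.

Answer: M ≅ ℤ^1 ⊕ ℤ/2

Derivation:
rank_ℚ(R)=1; free=2−1=1
SNF(R) diag = [2] → torsion [2]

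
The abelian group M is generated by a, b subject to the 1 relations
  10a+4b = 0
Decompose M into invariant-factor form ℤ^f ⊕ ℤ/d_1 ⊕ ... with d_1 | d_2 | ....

Answer: M ≅ ℤ^1 ⊕ ℤ/2

Derivation:
rank_ℚ(R)=1; free=2−1=1
SNF(R) diag = [2] → torsion [2]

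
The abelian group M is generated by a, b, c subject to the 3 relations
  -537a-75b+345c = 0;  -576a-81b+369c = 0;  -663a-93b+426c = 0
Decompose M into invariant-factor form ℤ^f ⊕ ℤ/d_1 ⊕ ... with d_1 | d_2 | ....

rank_ℚ(R)=3; free=3−3=0
SNF(R) diag = [3, 9, 9] → torsion [3, 9, 9]

Answer: M ≅ ℤ/3 ⊕ ℤ/9 ⊕ ℤ/9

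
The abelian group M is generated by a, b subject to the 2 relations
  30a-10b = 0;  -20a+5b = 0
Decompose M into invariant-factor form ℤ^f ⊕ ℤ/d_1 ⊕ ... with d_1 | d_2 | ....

rank_ℚ(R)=2; free=2−2=0
SNF(R) diag = [5, 10] → torsion [5, 10]

Answer: M ≅ ℤ/5 ⊕ ℤ/10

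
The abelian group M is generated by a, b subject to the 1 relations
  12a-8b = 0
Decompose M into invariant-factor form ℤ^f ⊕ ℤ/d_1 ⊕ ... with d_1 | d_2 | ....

rank_ℚ(R)=1; free=2−1=1
SNF(R) diag = [4] → torsion [4]

Answer: M ≅ ℤ^1 ⊕ ℤ/4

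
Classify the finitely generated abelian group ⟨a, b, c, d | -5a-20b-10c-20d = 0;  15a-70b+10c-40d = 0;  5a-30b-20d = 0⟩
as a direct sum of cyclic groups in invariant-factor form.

Answer: M ≅ ℤ^1 ⊕ ℤ/5 ⊕ ℤ/10 ⊕ ℤ/10

Derivation:
rank_ℚ(R)=3; free=4−3=1
SNF(R) diag = [5, 10, 10] → torsion [5, 10, 10]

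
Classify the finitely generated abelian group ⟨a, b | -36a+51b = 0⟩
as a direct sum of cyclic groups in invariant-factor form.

rank_ℚ(R)=1; free=2−1=1
SNF(R) diag = [3] → torsion [3]

Answer: M ≅ ℤ^1 ⊕ ℤ/3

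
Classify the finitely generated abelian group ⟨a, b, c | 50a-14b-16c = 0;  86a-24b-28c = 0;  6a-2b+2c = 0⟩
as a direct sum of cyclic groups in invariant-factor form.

rank_ℚ(R)=3; free=3−3=0
SNF(R) diag = [2, 2, 2] → torsion [2, 2, 2]

Answer: M ≅ ℤ/2 ⊕ ℤ/2 ⊕ ℤ/2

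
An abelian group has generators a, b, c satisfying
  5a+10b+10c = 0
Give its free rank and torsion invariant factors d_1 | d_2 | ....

rank_ℚ(R)=1; free=3−1=2
SNF(R) diag = [5] → torsion [5]

Answer: M ≅ ℤ^2 ⊕ ℤ/5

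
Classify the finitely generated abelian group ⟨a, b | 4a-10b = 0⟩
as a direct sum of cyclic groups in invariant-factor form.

rank_ℚ(R)=1; free=2−1=1
SNF(R) diag = [2] → torsion [2]

Answer: M ≅ ℤ^1 ⊕ ℤ/2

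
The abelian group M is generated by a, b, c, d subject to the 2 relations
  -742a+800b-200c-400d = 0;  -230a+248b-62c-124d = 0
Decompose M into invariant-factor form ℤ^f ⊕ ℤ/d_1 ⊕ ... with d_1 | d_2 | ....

rank_ℚ(R)=2; free=4−2=2
SNF(R) diag = [2, 2] → torsion [2, 2]

Answer: M ≅ ℤ^2 ⊕ ℤ/2 ⊕ ℤ/2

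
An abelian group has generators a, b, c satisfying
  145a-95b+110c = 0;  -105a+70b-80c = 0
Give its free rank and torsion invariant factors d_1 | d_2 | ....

rank_ℚ(R)=2; free=3−2=1
SNF(R) diag = [5, 5] → torsion [5, 5]

Answer: M ≅ ℤ^1 ⊕ ℤ/5 ⊕ ℤ/5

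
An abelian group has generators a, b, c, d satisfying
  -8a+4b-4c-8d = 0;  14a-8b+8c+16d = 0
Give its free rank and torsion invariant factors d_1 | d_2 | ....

rank_ℚ(R)=2; free=4−2=2
SNF(R) diag = [2, 4] → torsion [2, 4]

Answer: M ≅ ℤ^2 ⊕ ℤ/2 ⊕ ℤ/4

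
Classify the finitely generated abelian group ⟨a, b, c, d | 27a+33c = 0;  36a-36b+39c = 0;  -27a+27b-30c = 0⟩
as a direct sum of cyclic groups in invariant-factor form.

rank_ℚ(R)=3; free=4−3=1
SNF(R) diag = [3, 9, 27] → torsion [3, 9, 27]

Answer: M ≅ ℤ^1 ⊕ ℤ/3 ⊕ ℤ/9 ⊕ ℤ/27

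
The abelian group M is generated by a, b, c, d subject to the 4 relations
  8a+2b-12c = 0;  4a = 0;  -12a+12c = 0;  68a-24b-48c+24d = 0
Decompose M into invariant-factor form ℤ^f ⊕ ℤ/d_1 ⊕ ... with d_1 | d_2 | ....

Answer: M ≅ ℤ/2 ⊕ ℤ/4 ⊕ ℤ/12 ⊕ ℤ/24

Derivation:
rank_ℚ(R)=4; free=4−4=0
SNF(R) diag = [2, 4, 12, 24] → torsion [2, 4, 12, 24]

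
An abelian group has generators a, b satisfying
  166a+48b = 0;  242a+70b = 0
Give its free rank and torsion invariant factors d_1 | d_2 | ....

rank_ℚ(R)=2; free=2−2=0
SNF(R) diag = [2, 2] → torsion [2, 2]

Answer: M ≅ ℤ/2 ⊕ ℤ/2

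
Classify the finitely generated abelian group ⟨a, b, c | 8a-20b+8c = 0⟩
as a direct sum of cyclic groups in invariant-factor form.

Answer: M ≅ ℤ^2 ⊕ ℤ/4

Derivation:
rank_ℚ(R)=1; free=3−1=2
SNF(R) diag = [4] → torsion [4]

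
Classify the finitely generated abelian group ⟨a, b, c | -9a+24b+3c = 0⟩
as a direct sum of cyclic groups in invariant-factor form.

Answer: M ≅ ℤ^2 ⊕ ℤ/3

Derivation:
rank_ℚ(R)=1; free=3−1=2
SNF(R) diag = [3] → torsion [3]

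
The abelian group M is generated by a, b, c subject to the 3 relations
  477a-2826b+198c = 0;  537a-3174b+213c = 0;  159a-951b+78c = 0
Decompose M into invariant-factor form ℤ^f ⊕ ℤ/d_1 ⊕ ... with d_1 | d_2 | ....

rank_ℚ(R)=3; free=3−3=0
SNF(R) diag = [3, 9, 9] → torsion [3, 9, 9]

Answer: M ≅ ℤ/3 ⊕ ℤ/9 ⊕ ℤ/9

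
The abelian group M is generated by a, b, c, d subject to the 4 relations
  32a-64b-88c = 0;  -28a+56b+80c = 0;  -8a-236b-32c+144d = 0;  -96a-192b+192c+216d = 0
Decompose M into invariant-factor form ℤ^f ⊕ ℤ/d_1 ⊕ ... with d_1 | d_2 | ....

rank_ℚ(R)=4; free=4−4=0
SNF(R) diag = [4, 12, 24, 72] → torsion [4, 12, 24, 72]

Answer: M ≅ ℤ/4 ⊕ ℤ/12 ⊕ ℤ/24 ⊕ ℤ/72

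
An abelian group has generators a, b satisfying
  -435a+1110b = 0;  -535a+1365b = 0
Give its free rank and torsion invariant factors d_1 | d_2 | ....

Answer: M ≅ ℤ/5 ⊕ ℤ/15

Derivation:
rank_ℚ(R)=2; free=2−2=0
SNF(R) diag = [5, 15] → torsion [5, 15]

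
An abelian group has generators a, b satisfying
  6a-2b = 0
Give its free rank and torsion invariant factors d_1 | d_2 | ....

Answer: M ≅ ℤ^1 ⊕ ℤ/2

Derivation:
rank_ℚ(R)=1; free=2−1=1
SNF(R) diag = [2] → torsion [2]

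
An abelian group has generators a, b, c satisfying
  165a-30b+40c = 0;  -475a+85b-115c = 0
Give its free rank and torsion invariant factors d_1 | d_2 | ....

Answer: M ≅ ℤ^1 ⊕ ℤ/5 ⊕ ℤ/5

Derivation:
rank_ℚ(R)=2; free=3−2=1
SNF(R) diag = [5, 5] → torsion [5, 5]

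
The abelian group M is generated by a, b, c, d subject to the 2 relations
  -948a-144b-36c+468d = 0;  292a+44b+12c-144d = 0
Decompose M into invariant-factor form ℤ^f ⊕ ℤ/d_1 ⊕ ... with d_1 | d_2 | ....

rank_ℚ(R)=2; free=4−2=2
SNF(R) diag = [4, 12] → torsion [4, 12]

Answer: M ≅ ℤ^2 ⊕ ℤ/4 ⊕ ℤ/12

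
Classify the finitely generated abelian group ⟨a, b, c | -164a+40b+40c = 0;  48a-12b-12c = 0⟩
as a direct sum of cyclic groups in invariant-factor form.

Answer: M ≅ ℤ^1 ⊕ ℤ/4 ⊕ ℤ/12

Derivation:
rank_ℚ(R)=2; free=3−2=1
SNF(R) diag = [4, 12] → torsion [4, 12]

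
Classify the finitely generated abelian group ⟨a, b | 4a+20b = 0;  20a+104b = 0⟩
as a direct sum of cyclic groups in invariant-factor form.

Answer: M ≅ ℤ/4 ⊕ ℤ/4

Derivation:
rank_ℚ(R)=2; free=2−2=0
SNF(R) diag = [4, 4] → torsion [4, 4]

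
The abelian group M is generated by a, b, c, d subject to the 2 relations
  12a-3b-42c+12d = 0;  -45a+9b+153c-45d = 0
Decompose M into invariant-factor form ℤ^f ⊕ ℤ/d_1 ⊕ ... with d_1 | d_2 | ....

Answer: M ≅ ℤ^2 ⊕ ℤ/3 ⊕ ℤ/9

Derivation:
rank_ℚ(R)=2; free=4−2=2
SNF(R) diag = [3, 9] → torsion [3, 9]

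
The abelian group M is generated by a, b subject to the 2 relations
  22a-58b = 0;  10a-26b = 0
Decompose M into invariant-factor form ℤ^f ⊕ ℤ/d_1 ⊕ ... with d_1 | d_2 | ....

Answer: M ≅ ℤ/2 ⊕ ℤ/4

Derivation:
rank_ℚ(R)=2; free=2−2=0
SNF(R) diag = [2, 4] → torsion [2, 4]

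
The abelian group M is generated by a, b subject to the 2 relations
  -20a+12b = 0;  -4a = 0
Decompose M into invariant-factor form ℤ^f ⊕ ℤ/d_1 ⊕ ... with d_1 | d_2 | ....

rank_ℚ(R)=2; free=2−2=0
SNF(R) diag = [4, 12] → torsion [4, 12]

Answer: M ≅ ℤ/4 ⊕ ℤ/12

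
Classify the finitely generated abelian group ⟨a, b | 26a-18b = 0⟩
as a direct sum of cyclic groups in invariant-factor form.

Answer: M ≅ ℤ^1 ⊕ ℤ/2

Derivation:
rank_ℚ(R)=1; free=2−1=1
SNF(R) diag = [2] → torsion [2]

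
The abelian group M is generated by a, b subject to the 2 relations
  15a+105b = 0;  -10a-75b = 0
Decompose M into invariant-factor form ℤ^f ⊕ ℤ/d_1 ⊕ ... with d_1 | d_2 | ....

Answer: M ≅ ℤ/5 ⊕ ℤ/15

Derivation:
rank_ℚ(R)=2; free=2−2=0
SNF(R) diag = [5, 15] → torsion [5, 15]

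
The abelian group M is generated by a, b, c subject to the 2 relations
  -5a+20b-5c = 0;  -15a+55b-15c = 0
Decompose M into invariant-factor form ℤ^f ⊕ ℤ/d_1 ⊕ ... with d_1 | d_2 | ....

Answer: M ≅ ℤ^1 ⊕ ℤ/5 ⊕ ℤ/5

Derivation:
rank_ℚ(R)=2; free=3−2=1
SNF(R) diag = [5, 5] → torsion [5, 5]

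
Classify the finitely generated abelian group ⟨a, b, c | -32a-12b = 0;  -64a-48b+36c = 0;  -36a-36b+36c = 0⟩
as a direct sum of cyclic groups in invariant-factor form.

rank_ℚ(R)=3; free=3−3=0
SNF(R) diag = [4, 12, 36] → torsion [4, 12, 36]

Answer: M ≅ ℤ/4 ⊕ ℤ/12 ⊕ ℤ/36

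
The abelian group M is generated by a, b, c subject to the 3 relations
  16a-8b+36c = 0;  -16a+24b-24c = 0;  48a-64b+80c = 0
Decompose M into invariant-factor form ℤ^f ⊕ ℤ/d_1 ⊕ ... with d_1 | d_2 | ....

Answer: M ≅ ℤ/4 ⊕ ℤ/8 ⊕ ℤ/16

Derivation:
rank_ℚ(R)=3; free=3−3=0
SNF(R) diag = [4, 8, 16] → torsion [4, 8, 16]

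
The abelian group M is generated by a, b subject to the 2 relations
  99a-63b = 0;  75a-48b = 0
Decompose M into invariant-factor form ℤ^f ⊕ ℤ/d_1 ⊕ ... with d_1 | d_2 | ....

rank_ℚ(R)=2; free=2−2=0
SNF(R) diag = [3, 9] → torsion [3, 9]

Answer: M ≅ ℤ/3 ⊕ ℤ/9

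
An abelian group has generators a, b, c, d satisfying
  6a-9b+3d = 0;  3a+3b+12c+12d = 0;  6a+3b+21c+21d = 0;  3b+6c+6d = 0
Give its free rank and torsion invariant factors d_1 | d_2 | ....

rank_ℚ(R)=4; free=4−4=0
SNF(R) diag = [3, 3, 3, 3] → torsion [3, 3, 3, 3]

Answer: M ≅ ℤ/3 ⊕ ℤ/3 ⊕ ℤ/3 ⊕ ℤ/3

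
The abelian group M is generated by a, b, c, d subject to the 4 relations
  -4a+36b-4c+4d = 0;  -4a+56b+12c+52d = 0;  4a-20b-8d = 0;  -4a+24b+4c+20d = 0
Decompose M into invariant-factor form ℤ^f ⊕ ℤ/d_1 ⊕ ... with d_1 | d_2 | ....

rank_ℚ(R)=4; free=4−4=0
SNF(R) diag = [4, 4, 4, 8] → torsion [4, 4, 4, 8]

Answer: M ≅ ℤ/4 ⊕ ℤ/4 ⊕ ℤ/4 ⊕ ℤ/8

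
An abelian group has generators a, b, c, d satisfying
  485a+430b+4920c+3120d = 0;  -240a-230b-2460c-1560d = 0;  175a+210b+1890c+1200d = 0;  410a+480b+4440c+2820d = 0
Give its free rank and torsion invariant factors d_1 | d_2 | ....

Answer: M ≅ ℤ/5 ⊕ ℤ/10 ⊕ ℤ/30 ⊕ ℤ/60

Derivation:
rank_ℚ(R)=4; free=4−4=0
SNF(R) diag = [5, 10, 30, 60] → torsion [5, 10, 30, 60]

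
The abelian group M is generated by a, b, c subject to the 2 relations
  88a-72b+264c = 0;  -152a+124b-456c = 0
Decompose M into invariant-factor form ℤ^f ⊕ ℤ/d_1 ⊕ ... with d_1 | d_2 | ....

Answer: M ≅ ℤ^1 ⊕ ℤ/4 ⊕ ℤ/8

Derivation:
rank_ℚ(R)=2; free=3−2=1
SNF(R) diag = [4, 8] → torsion [4, 8]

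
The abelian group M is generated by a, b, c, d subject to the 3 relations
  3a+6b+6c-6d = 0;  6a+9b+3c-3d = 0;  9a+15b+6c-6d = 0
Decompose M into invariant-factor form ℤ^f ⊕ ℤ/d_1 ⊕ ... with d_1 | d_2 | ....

rank_ℚ(R)=3; free=4−3=1
SNF(R) diag = [3, 3, 3] → torsion [3, 3, 3]

Answer: M ≅ ℤ^1 ⊕ ℤ/3 ⊕ ℤ/3 ⊕ ℤ/3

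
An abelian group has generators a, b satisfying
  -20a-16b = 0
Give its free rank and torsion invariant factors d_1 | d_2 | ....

rank_ℚ(R)=1; free=2−1=1
SNF(R) diag = [4] → torsion [4]

Answer: M ≅ ℤ^1 ⊕ ℤ/4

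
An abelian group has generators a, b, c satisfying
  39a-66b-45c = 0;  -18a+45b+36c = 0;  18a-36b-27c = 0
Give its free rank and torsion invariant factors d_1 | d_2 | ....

Answer: M ≅ ℤ/3 ⊕ ℤ/9 ⊕ ℤ/9

Derivation:
rank_ℚ(R)=3; free=3−3=0
SNF(R) diag = [3, 9, 9] → torsion [3, 9, 9]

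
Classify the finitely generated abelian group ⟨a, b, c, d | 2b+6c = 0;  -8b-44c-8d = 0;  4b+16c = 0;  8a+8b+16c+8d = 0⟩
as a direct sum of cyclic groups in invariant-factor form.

rank_ℚ(R)=4; free=4−4=0
SNF(R) diag = [2, 4, 8, 8] → torsion [2, 4, 8, 8]

Answer: M ≅ ℤ/2 ⊕ ℤ/4 ⊕ ℤ/8 ⊕ ℤ/8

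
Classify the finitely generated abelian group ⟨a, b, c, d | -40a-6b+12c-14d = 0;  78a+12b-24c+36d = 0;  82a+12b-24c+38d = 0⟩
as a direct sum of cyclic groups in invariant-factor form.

Answer: M ≅ ℤ^1 ⊕ ℤ/2 ⊕ ℤ/6 ⊕ ℤ/18

Derivation:
rank_ℚ(R)=3; free=4−3=1
SNF(R) diag = [2, 6, 18] → torsion [2, 6, 18]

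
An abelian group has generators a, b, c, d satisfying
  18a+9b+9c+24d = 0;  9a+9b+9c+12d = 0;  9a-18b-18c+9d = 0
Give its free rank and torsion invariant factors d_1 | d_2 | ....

Answer: M ≅ ℤ^1 ⊕ ℤ/3 ⊕ ℤ/9 ⊕ ℤ/9

Derivation:
rank_ℚ(R)=3; free=4−3=1
SNF(R) diag = [3, 9, 9] → torsion [3, 9, 9]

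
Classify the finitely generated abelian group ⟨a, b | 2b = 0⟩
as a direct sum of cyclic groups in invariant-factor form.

rank_ℚ(R)=1; free=2−1=1
SNF(R) diag = [2] → torsion [2]

Answer: M ≅ ℤ^1 ⊕ ℤ/2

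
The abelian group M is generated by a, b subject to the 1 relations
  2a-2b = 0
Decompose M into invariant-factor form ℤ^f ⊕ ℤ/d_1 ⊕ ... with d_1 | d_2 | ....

rank_ℚ(R)=1; free=2−1=1
SNF(R) diag = [2] → torsion [2]

Answer: M ≅ ℤ^1 ⊕ ℤ/2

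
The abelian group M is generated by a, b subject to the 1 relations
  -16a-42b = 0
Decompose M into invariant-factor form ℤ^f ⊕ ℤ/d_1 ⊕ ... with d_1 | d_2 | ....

Answer: M ≅ ℤ^1 ⊕ ℤ/2

Derivation:
rank_ℚ(R)=1; free=2−1=1
SNF(R) diag = [2] → torsion [2]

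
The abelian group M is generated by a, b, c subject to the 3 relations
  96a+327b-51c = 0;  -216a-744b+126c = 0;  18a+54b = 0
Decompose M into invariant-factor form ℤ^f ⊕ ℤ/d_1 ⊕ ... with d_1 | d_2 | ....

rank_ℚ(R)=3; free=3−3=0
SNF(R) diag = [3, 6, 18] → torsion [3, 6, 18]

Answer: M ≅ ℤ/3 ⊕ ℤ/6 ⊕ ℤ/18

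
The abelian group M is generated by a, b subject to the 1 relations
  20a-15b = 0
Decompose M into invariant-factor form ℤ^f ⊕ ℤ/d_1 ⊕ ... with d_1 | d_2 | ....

rank_ℚ(R)=1; free=2−1=1
SNF(R) diag = [5] → torsion [5]

Answer: M ≅ ℤ^1 ⊕ ℤ/5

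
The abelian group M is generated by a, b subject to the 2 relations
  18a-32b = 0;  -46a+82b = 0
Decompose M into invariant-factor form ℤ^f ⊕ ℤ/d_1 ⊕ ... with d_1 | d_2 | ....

Answer: M ≅ ℤ/2 ⊕ ℤ/2

Derivation:
rank_ℚ(R)=2; free=2−2=0
SNF(R) diag = [2, 2] → torsion [2, 2]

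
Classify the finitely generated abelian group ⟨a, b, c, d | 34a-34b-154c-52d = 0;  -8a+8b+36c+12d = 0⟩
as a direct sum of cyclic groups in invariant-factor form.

rank_ℚ(R)=2; free=4−2=2
SNF(R) diag = [2, 4] → torsion [2, 4]

Answer: M ≅ ℤ^2 ⊕ ℤ/2 ⊕ ℤ/4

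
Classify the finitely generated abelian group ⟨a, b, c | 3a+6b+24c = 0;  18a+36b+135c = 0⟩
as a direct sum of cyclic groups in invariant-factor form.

Answer: M ≅ ℤ^1 ⊕ ℤ/3 ⊕ ℤ/9

Derivation:
rank_ℚ(R)=2; free=3−2=1
SNF(R) diag = [3, 9] → torsion [3, 9]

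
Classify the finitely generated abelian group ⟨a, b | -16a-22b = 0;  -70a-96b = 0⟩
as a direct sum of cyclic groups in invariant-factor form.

Answer: M ≅ ℤ/2 ⊕ ℤ/2

Derivation:
rank_ℚ(R)=2; free=2−2=0
SNF(R) diag = [2, 2] → torsion [2, 2]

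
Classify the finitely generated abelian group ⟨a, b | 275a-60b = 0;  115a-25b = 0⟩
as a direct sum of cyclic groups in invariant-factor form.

Answer: M ≅ ℤ/5 ⊕ ℤ/5

Derivation:
rank_ℚ(R)=2; free=2−2=0
SNF(R) diag = [5, 5] → torsion [5, 5]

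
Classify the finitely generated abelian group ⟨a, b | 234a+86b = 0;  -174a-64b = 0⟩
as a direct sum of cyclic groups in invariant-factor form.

rank_ℚ(R)=2; free=2−2=0
SNF(R) diag = [2, 6] → torsion [2, 6]

Answer: M ≅ ℤ/2 ⊕ ℤ/6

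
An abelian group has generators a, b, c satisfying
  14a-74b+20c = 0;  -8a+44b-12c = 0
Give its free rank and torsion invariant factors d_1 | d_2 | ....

rank_ℚ(R)=2; free=3−2=1
SNF(R) diag = [2, 4] → torsion [2, 4]

Answer: M ≅ ℤ^1 ⊕ ℤ/2 ⊕ ℤ/4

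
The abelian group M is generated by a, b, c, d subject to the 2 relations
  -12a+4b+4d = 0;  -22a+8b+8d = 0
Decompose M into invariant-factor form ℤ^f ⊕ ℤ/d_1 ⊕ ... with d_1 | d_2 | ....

Answer: M ≅ ℤ^2 ⊕ ℤ/2 ⊕ ℤ/4

Derivation:
rank_ℚ(R)=2; free=4−2=2
SNF(R) diag = [2, 4] → torsion [2, 4]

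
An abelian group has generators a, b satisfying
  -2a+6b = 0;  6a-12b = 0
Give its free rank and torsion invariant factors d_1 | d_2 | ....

Answer: M ≅ ℤ/2 ⊕ ℤ/6

Derivation:
rank_ℚ(R)=2; free=2−2=0
SNF(R) diag = [2, 6] → torsion [2, 6]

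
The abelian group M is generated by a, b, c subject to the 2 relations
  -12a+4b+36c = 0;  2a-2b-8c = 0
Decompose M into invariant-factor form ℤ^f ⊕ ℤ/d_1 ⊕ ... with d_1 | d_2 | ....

Answer: M ≅ ℤ^1 ⊕ ℤ/2 ⊕ ℤ/4

Derivation:
rank_ℚ(R)=2; free=3−2=1
SNF(R) diag = [2, 4] → torsion [2, 4]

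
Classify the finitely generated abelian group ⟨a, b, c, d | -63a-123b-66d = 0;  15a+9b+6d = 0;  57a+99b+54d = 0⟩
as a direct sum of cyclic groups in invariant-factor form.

Answer: M ≅ ℤ^1 ⊕ ℤ/3 ⊕ ℤ/6 ⊕ ℤ/12

Derivation:
rank_ℚ(R)=3; free=4−3=1
SNF(R) diag = [3, 6, 12] → torsion [3, 6, 12]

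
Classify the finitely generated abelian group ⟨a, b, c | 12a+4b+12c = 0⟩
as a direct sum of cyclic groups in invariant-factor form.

rank_ℚ(R)=1; free=3−1=2
SNF(R) diag = [4] → torsion [4]

Answer: M ≅ ℤ^2 ⊕ ℤ/4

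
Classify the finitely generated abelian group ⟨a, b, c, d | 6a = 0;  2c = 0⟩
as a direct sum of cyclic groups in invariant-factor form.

Answer: M ≅ ℤ^2 ⊕ ℤ/2 ⊕ ℤ/6

Derivation:
rank_ℚ(R)=2; free=4−2=2
SNF(R) diag = [2, 6] → torsion [2, 6]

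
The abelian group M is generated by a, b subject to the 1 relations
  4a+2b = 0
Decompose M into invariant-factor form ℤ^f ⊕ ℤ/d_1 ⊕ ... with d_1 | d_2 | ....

Answer: M ≅ ℤ^1 ⊕ ℤ/2

Derivation:
rank_ℚ(R)=1; free=2−1=1
SNF(R) diag = [2] → torsion [2]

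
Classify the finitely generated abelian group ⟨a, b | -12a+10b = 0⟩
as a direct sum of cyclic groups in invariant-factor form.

rank_ℚ(R)=1; free=2−1=1
SNF(R) diag = [2] → torsion [2]

Answer: M ≅ ℤ^1 ⊕ ℤ/2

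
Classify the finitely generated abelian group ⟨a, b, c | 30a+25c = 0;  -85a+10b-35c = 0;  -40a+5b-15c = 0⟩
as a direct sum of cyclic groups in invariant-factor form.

Answer: M ≅ ℤ/5 ⊕ ℤ/5 ⊕ ℤ/5

Derivation:
rank_ℚ(R)=3; free=3−3=0
SNF(R) diag = [5, 5, 5] → torsion [5, 5, 5]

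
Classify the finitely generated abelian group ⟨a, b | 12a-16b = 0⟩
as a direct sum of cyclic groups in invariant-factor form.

rank_ℚ(R)=1; free=2−1=1
SNF(R) diag = [4] → torsion [4]

Answer: M ≅ ℤ^1 ⊕ ℤ/4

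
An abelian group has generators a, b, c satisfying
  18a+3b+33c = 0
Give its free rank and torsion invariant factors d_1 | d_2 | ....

Answer: M ≅ ℤ^2 ⊕ ℤ/3

Derivation:
rank_ℚ(R)=1; free=3−1=2
SNF(R) diag = [3] → torsion [3]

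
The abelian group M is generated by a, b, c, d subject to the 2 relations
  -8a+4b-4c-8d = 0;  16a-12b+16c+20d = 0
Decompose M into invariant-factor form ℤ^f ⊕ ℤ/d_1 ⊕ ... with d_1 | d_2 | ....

Answer: M ≅ ℤ^2 ⊕ ℤ/4 ⊕ ℤ/4

Derivation:
rank_ℚ(R)=2; free=4−2=2
SNF(R) diag = [4, 4] → torsion [4, 4]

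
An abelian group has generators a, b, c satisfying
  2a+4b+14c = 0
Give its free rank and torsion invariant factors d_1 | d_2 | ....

Answer: M ≅ ℤ^2 ⊕ ℤ/2

Derivation:
rank_ℚ(R)=1; free=3−1=2
SNF(R) diag = [2] → torsion [2]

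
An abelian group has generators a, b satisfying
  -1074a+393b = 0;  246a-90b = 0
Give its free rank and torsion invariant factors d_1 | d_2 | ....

Answer: M ≅ ℤ/3 ⊕ ℤ/6

Derivation:
rank_ℚ(R)=2; free=2−2=0
SNF(R) diag = [3, 6] → torsion [3, 6]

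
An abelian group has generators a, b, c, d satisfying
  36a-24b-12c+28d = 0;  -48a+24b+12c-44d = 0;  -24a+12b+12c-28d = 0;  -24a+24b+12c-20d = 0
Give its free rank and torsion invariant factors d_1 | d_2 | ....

rank_ℚ(R)=4; free=4−4=0
SNF(R) diag = [4, 12, 12, 24] → torsion [4, 12, 12, 24]

Answer: M ≅ ℤ/4 ⊕ ℤ/12 ⊕ ℤ/12 ⊕ ℤ/24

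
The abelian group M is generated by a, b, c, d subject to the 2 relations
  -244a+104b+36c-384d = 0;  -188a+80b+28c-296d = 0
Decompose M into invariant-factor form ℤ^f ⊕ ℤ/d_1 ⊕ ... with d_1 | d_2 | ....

Answer: M ≅ ℤ^2 ⊕ ℤ/4 ⊕ ℤ/8

Derivation:
rank_ℚ(R)=2; free=4−2=2
SNF(R) diag = [4, 8] → torsion [4, 8]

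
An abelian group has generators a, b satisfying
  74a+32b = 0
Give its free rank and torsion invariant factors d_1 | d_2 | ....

rank_ℚ(R)=1; free=2−1=1
SNF(R) diag = [2] → torsion [2]

Answer: M ≅ ℤ^1 ⊕ ℤ/2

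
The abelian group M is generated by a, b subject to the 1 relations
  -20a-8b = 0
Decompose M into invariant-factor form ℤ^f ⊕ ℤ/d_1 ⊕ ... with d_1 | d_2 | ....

Answer: M ≅ ℤ^1 ⊕ ℤ/4

Derivation:
rank_ℚ(R)=1; free=2−1=1
SNF(R) diag = [4] → torsion [4]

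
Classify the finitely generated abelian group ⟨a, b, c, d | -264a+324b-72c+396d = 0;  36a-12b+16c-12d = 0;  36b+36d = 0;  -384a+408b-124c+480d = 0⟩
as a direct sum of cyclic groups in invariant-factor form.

rank_ℚ(R)=4; free=4−4=0
SNF(R) diag = [4, 12, 36, 72] → torsion [4, 12, 36, 72]

Answer: M ≅ ℤ/4 ⊕ ℤ/12 ⊕ ℤ/36 ⊕ ℤ/72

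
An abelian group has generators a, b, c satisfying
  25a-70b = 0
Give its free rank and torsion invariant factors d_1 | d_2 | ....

Answer: M ≅ ℤ^2 ⊕ ℤ/5

Derivation:
rank_ℚ(R)=1; free=3−1=2
SNF(R) diag = [5] → torsion [5]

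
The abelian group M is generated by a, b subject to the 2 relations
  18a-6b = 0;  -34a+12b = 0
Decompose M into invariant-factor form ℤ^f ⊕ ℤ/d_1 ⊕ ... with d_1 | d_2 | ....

Answer: M ≅ ℤ/2 ⊕ ℤ/6

Derivation:
rank_ℚ(R)=2; free=2−2=0
SNF(R) diag = [2, 6] → torsion [2, 6]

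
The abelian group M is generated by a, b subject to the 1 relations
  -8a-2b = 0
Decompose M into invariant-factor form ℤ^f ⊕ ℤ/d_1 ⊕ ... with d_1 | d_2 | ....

rank_ℚ(R)=1; free=2−1=1
SNF(R) diag = [2] → torsion [2]

Answer: M ≅ ℤ^1 ⊕ ℤ/2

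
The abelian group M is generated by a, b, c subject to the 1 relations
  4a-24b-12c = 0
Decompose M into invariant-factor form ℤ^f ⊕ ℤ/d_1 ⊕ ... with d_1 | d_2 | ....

rank_ℚ(R)=1; free=3−1=2
SNF(R) diag = [4] → torsion [4]

Answer: M ≅ ℤ^2 ⊕ ℤ/4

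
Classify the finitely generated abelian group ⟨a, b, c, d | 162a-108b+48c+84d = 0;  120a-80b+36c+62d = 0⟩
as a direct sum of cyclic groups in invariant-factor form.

Answer: M ≅ ℤ^2 ⊕ ℤ/2 ⊕ ℤ/6

Derivation:
rank_ℚ(R)=2; free=4−2=2
SNF(R) diag = [2, 6] → torsion [2, 6]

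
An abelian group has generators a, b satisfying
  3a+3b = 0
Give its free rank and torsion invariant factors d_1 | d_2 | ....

Answer: M ≅ ℤ^1 ⊕ ℤ/3

Derivation:
rank_ℚ(R)=1; free=2−1=1
SNF(R) diag = [3] → torsion [3]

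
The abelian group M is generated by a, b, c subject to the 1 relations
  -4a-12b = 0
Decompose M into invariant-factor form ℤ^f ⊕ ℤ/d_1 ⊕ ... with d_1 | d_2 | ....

Answer: M ≅ ℤ^2 ⊕ ℤ/4

Derivation:
rank_ℚ(R)=1; free=3−1=2
SNF(R) diag = [4] → torsion [4]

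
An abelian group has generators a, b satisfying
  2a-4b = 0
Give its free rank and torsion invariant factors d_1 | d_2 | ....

Answer: M ≅ ℤ^1 ⊕ ℤ/2

Derivation:
rank_ℚ(R)=1; free=2−1=1
SNF(R) diag = [2] → torsion [2]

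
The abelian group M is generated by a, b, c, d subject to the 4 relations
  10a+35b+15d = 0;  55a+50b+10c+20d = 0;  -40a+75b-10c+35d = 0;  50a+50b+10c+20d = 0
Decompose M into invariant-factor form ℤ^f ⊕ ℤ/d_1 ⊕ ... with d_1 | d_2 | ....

Answer: M ≅ ℤ/5 ⊕ ℤ/5 ⊕ ℤ/10 ⊕ ℤ/10

Derivation:
rank_ℚ(R)=4; free=4−4=0
SNF(R) diag = [5, 5, 10, 10] → torsion [5, 5, 10, 10]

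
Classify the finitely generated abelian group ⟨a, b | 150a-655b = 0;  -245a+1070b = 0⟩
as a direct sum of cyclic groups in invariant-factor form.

Answer: M ≅ ℤ/5 ⊕ ℤ/5

Derivation:
rank_ℚ(R)=2; free=2−2=0
SNF(R) diag = [5, 5] → torsion [5, 5]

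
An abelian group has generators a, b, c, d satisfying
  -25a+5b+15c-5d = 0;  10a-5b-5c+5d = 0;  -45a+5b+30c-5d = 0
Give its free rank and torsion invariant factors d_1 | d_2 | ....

Answer: M ≅ ℤ^1 ⊕ ℤ/5 ⊕ ℤ/5 ⊕ ℤ/5

Derivation:
rank_ℚ(R)=3; free=4−3=1
SNF(R) diag = [5, 5, 5] → torsion [5, 5, 5]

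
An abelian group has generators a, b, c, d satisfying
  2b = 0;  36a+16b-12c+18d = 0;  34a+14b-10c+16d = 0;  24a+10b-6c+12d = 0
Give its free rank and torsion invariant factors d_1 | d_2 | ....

rank_ℚ(R)=4; free=4−4=0
SNF(R) diag = [2, 2, 6, 6] → torsion [2, 2, 6, 6]

Answer: M ≅ ℤ/2 ⊕ ℤ/2 ⊕ ℤ/6 ⊕ ℤ/6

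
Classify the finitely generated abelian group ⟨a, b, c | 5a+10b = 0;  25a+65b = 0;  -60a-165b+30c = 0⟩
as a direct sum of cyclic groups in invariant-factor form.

Answer: M ≅ ℤ/5 ⊕ ℤ/15 ⊕ ℤ/30

Derivation:
rank_ℚ(R)=3; free=3−3=0
SNF(R) diag = [5, 15, 30] → torsion [5, 15, 30]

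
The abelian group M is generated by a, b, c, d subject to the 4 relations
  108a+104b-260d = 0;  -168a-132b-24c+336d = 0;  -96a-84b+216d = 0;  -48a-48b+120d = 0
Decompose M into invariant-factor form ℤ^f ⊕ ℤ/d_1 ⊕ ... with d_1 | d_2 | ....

Answer: M ≅ ℤ/4 ⊕ ℤ/12 ⊕ ℤ/24 ⊕ ℤ/24

Derivation:
rank_ℚ(R)=4; free=4−4=0
SNF(R) diag = [4, 12, 24, 24] → torsion [4, 12, 24, 24]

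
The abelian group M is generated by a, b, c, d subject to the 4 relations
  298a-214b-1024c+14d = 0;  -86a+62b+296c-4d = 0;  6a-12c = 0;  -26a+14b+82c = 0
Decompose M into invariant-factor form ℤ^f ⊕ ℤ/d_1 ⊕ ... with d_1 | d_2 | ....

Answer: M ≅ ℤ/2 ⊕ ℤ/2 ⊕ ℤ/6 ⊕ ℤ/6

Derivation:
rank_ℚ(R)=4; free=4−4=0
SNF(R) diag = [2, 2, 6, 6] → torsion [2, 2, 6, 6]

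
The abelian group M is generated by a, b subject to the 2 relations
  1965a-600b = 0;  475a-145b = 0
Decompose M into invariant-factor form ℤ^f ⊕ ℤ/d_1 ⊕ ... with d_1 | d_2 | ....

Answer: M ≅ ℤ/5 ⊕ ℤ/15

Derivation:
rank_ℚ(R)=2; free=2−2=0
SNF(R) diag = [5, 15] → torsion [5, 15]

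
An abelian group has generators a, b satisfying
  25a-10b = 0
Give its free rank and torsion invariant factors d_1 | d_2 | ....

Answer: M ≅ ℤ^1 ⊕ ℤ/5

Derivation:
rank_ℚ(R)=1; free=2−1=1
SNF(R) diag = [5] → torsion [5]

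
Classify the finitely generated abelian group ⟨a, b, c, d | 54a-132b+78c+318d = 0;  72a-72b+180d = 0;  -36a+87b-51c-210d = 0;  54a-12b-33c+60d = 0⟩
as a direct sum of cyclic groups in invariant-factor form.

Answer: M ≅ ℤ/3 ⊕ ℤ/9 ⊕ ℤ/18 ⊕ ℤ/36

Derivation:
rank_ℚ(R)=4; free=4−4=0
SNF(R) diag = [3, 9, 18, 36] → torsion [3, 9, 18, 36]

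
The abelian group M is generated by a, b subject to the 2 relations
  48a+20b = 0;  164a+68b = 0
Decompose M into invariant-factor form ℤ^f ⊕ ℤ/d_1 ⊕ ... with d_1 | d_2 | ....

Answer: M ≅ ℤ/4 ⊕ ℤ/4

Derivation:
rank_ℚ(R)=2; free=2−2=0
SNF(R) diag = [4, 4] → torsion [4, 4]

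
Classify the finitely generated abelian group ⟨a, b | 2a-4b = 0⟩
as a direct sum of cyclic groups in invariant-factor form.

Answer: M ≅ ℤ^1 ⊕ ℤ/2

Derivation:
rank_ℚ(R)=1; free=2−1=1
SNF(R) diag = [2] → torsion [2]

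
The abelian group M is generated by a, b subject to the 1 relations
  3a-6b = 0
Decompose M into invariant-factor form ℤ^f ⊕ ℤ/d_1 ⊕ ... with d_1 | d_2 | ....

rank_ℚ(R)=1; free=2−1=1
SNF(R) diag = [3] → torsion [3]

Answer: M ≅ ℤ^1 ⊕ ℤ/3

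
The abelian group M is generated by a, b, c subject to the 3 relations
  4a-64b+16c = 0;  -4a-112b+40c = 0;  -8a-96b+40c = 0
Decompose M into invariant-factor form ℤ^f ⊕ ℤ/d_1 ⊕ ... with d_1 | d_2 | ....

rank_ℚ(R)=3; free=3−3=0
SNF(R) diag = [4, 8, 16] → torsion [4, 8, 16]

Answer: M ≅ ℤ/4 ⊕ ℤ/8 ⊕ ℤ/16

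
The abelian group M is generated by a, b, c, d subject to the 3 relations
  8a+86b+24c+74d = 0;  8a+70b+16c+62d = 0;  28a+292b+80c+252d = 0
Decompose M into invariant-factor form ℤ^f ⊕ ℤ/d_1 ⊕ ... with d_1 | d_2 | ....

Answer: M ≅ ℤ^1 ⊕ ℤ/2 ⊕ ℤ/4 ⊕ ℤ/4

Derivation:
rank_ℚ(R)=3; free=4−3=1
SNF(R) diag = [2, 4, 4] → torsion [2, 4, 4]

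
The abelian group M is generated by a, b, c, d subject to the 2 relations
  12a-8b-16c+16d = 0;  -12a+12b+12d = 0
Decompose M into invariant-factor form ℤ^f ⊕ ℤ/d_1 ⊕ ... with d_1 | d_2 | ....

Answer: M ≅ ℤ^2 ⊕ ℤ/4 ⊕ ℤ/12

Derivation:
rank_ℚ(R)=2; free=4−2=2
SNF(R) diag = [4, 12] → torsion [4, 12]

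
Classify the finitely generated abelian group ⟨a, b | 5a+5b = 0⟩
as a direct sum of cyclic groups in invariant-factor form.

Answer: M ≅ ℤ^1 ⊕ ℤ/5

Derivation:
rank_ℚ(R)=1; free=2−1=1
SNF(R) diag = [5] → torsion [5]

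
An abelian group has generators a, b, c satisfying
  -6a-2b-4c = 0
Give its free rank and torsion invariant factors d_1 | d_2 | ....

Answer: M ≅ ℤ^2 ⊕ ℤ/2

Derivation:
rank_ℚ(R)=1; free=3−1=2
SNF(R) diag = [2] → torsion [2]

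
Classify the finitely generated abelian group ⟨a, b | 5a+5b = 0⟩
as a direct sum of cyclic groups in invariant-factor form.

rank_ℚ(R)=1; free=2−1=1
SNF(R) diag = [5] → torsion [5]

Answer: M ≅ ℤ^1 ⊕ ℤ/5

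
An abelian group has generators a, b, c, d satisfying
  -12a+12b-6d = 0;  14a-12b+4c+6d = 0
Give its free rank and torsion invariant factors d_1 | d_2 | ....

rank_ℚ(R)=2; free=4−2=2
SNF(R) diag = [2, 6] → torsion [2, 6]

Answer: M ≅ ℤ^2 ⊕ ℤ/2 ⊕ ℤ/6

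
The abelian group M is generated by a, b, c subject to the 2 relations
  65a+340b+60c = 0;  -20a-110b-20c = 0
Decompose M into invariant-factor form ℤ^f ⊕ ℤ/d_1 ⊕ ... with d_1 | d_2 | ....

rank_ℚ(R)=2; free=3−2=1
SNF(R) diag = [5, 10] → torsion [5, 10]

Answer: M ≅ ℤ^1 ⊕ ℤ/5 ⊕ ℤ/10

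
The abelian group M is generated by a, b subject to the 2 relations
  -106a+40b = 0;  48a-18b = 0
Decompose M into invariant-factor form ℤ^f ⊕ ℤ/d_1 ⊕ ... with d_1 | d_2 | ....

rank_ℚ(R)=2; free=2−2=0
SNF(R) diag = [2, 6] → torsion [2, 6]

Answer: M ≅ ℤ/2 ⊕ ℤ/6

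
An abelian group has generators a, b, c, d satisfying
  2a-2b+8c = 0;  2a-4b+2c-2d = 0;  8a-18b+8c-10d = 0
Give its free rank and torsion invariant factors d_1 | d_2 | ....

rank_ℚ(R)=3; free=4−3=1
SNF(R) diag = [2, 2, 6] → torsion [2, 2, 6]

Answer: M ≅ ℤ^1 ⊕ ℤ/2 ⊕ ℤ/2 ⊕ ℤ/6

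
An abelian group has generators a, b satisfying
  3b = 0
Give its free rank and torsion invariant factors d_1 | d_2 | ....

Answer: M ≅ ℤ^1 ⊕ ℤ/3

Derivation:
rank_ℚ(R)=1; free=2−1=1
SNF(R) diag = [3] → torsion [3]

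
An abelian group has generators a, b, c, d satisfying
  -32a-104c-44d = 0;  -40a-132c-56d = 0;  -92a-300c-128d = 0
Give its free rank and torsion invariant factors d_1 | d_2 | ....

rank_ℚ(R)=3; free=4−3=1
SNF(R) diag = [4, 4, 4] → torsion [4, 4, 4]

Answer: M ≅ ℤ^1 ⊕ ℤ/4 ⊕ ℤ/4 ⊕ ℤ/4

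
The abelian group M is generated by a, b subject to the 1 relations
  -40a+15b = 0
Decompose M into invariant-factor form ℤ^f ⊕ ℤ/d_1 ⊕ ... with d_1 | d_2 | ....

rank_ℚ(R)=1; free=2−1=1
SNF(R) diag = [5] → torsion [5]

Answer: M ≅ ℤ^1 ⊕ ℤ/5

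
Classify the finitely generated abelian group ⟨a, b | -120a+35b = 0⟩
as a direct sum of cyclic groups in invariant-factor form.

Answer: M ≅ ℤ^1 ⊕ ℤ/5

Derivation:
rank_ℚ(R)=1; free=2−1=1
SNF(R) diag = [5] → torsion [5]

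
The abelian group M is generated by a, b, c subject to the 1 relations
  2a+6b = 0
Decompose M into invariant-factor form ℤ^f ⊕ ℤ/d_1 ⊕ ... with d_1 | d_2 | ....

Answer: M ≅ ℤ^2 ⊕ ℤ/2

Derivation:
rank_ℚ(R)=1; free=3−1=2
SNF(R) diag = [2] → torsion [2]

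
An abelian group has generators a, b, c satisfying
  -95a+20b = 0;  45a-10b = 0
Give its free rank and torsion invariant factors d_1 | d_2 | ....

Answer: M ≅ ℤ^1 ⊕ ℤ/5 ⊕ ℤ/10

Derivation:
rank_ℚ(R)=2; free=3−2=1
SNF(R) diag = [5, 10] → torsion [5, 10]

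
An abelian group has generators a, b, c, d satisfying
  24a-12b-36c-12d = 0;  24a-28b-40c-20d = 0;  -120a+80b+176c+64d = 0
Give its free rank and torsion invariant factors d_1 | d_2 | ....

Answer: M ≅ ℤ^1 ⊕ ℤ/4 ⊕ ℤ/12 ⊕ ℤ/24

Derivation:
rank_ℚ(R)=3; free=4−3=1
SNF(R) diag = [4, 12, 24] → torsion [4, 12, 24]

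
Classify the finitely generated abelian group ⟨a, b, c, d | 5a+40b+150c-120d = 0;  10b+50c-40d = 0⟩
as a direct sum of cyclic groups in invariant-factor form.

rank_ℚ(R)=2; free=4−2=2
SNF(R) diag = [5, 10] → torsion [5, 10]

Answer: M ≅ ℤ^2 ⊕ ℤ/5 ⊕ ℤ/10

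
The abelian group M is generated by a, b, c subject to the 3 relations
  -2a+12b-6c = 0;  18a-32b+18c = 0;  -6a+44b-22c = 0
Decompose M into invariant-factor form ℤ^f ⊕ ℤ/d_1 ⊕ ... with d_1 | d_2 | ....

rank_ℚ(R)=3; free=3−3=0
SNF(R) diag = [2, 4, 4] → torsion [2, 4, 4]

Answer: M ≅ ℤ/2 ⊕ ℤ/4 ⊕ ℤ/4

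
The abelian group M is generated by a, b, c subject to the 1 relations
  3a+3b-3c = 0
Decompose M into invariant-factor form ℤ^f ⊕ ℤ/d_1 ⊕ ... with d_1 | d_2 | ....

Answer: M ≅ ℤ^2 ⊕ ℤ/3

Derivation:
rank_ℚ(R)=1; free=3−1=2
SNF(R) diag = [3] → torsion [3]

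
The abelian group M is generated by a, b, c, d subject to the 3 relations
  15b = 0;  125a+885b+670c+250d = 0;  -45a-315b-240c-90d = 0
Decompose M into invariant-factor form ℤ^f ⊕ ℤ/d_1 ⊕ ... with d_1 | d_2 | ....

Answer: M ≅ ℤ^1 ⊕ ℤ/5 ⊕ ℤ/15 ⊕ ℤ/30

Derivation:
rank_ℚ(R)=3; free=4−3=1
SNF(R) diag = [5, 15, 30] → torsion [5, 15, 30]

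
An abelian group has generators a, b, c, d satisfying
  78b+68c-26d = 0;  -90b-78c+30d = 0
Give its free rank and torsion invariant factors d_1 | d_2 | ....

rank_ℚ(R)=2; free=4−2=2
SNF(R) diag = [2, 6] → torsion [2, 6]

Answer: M ≅ ℤ^2 ⊕ ℤ/2 ⊕ ℤ/6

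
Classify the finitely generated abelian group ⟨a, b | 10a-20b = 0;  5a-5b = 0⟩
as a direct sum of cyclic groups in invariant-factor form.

rank_ℚ(R)=2; free=2−2=0
SNF(R) diag = [5, 10] → torsion [5, 10]

Answer: M ≅ ℤ/5 ⊕ ℤ/10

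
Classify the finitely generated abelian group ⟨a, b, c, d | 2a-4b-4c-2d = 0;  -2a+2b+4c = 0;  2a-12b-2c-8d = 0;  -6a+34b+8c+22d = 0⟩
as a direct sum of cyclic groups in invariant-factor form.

Answer: M ≅ ℤ/2 ⊕ ℤ/2 ⊕ ℤ/2 ⊕ ℤ/2

Derivation:
rank_ℚ(R)=4; free=4−4=0
SNF(R) diag = [2, 2, 2, 2] → torsion [2, 2, 2, 2]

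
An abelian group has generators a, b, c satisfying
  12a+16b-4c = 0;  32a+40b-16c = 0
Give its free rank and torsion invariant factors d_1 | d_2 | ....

Answer: M ≅ ℤ^1 ⊕ ℤ/4 ⊕ ℤ/8

Derivation:
rank_ℚ(R)=2; free=3−2=1
SNF(R) diag = [4, 8] → torsion [4, 8]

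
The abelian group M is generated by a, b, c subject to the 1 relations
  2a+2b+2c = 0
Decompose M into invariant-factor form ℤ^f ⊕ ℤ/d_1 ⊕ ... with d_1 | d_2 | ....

rank_ℚ(R)=1; free=3−1=2
SNF(R) diag = [2] → torsion [2]

Answer: M ≅ ℤ^2 ⊕ ℤ/2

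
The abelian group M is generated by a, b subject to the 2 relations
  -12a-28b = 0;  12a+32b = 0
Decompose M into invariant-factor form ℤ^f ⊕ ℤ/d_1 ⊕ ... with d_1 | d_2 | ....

Answer: M ≅ ℤ/4 ⊕ ℤ/12

Derivation:
rank_ℚ(R)=2; free=2−2=0
SNF(R) diag = [4, 12] → torsion [4, 12]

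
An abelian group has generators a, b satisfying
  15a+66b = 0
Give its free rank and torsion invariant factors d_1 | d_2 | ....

Answer: M ≅ ℤ^1 ⊕ ℤ/3

Derivation:
rank_ℚ(R)=1; free=2−1=1
SNF(R) diag = [3] → torsion [3]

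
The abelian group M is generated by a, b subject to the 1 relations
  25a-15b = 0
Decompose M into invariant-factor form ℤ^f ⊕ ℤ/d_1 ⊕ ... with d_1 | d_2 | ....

Answer: M ≅ ℤ^1 ⊕ ℤ/5

Derivation:
rank_ℚ(R)=1; free=2−1=1
SNF(R) diag = [5] → torsion [5]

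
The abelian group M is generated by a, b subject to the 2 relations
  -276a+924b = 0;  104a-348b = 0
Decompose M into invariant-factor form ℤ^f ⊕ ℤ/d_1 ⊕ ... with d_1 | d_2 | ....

Answer: M ≅ ℤ/4 ⊕ ℤ/12

Derivation:
rank_ℚ(R)=2; free=2−2=0
SNF(R) diag = [4, 12] → torsion [4, 12]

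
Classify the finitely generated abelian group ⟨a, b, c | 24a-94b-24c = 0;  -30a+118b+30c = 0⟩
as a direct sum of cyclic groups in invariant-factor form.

rank_ℚ(R)=2; free=3−2=1
SNF(R) diag = [2, 6] → torsion [2, 6]

Answer: M ≅ ℤ^1 ⊕ ℤ/2 ⊕ ℤ/6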